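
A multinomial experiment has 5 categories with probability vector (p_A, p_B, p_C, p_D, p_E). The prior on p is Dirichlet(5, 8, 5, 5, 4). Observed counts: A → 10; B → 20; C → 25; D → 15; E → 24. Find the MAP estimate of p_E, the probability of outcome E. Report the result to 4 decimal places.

The posterior is Dirichlet(αᵢ + nᵢ) = Dirichlet(15, 28, 30, 20, 28).
For a Dirichlet(a₁,…,a_K) with all aᵢ > 1, the mode has j-th component (aⱼ − 1)/(Σaᵢ − K).
Here Σaᵢ = 121 and K = 5, so p_E = (28 − 1)/(121 − 5) = 27/116 ≈ 0.2328.

MAP estimate of p_E = 0.2328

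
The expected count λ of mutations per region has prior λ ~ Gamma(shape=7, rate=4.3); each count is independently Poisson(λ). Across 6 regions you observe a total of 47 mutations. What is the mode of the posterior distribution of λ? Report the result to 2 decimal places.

Σxᵢ = 47, n = 6.
Posterior ∝ λ^6e^(−4.3λ) · λ^47e^(−6λ) = λ^53e^(−10.3λ), i.e. Gamma(shape=54, rate=10.3).
The mode of a Gamma(a, b) with a ≥ 1 (shape–rate) is (a−1)/b = 53/10.3 ≈ 5.15.

λ̂_MAP = 5.15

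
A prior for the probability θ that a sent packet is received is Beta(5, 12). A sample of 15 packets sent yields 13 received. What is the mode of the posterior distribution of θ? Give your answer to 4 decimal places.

θ̂_MAP = 0.5667

Prior: Beta(5, 12).
Data: 13 successes in 15 trials. The binomial likelihood contributes θ^13(1−θ)^2, so the posterior is Beta(5+13, 12+2) = Beta(18, 14).
For Beta(a, b) with a, b > 1 the mode is (a−1)/(a+b−2) = 17/30 ≈ 0.5667.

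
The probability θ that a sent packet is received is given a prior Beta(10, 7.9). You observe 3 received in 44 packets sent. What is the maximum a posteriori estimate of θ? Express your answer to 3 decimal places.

Prior: Beta(10, 7.9).
Data: 3 successes in 44 trials. The binomial likelihood contributes θ^3(1−θ)^41, so the posterior is Beta(10+3, 7.9+41) = Beta(13, 48.9).
For Beta(a, b) with a, b > 1 the mode is (a−1)/(a+b−2) = 12/59.9 ≈ 0.200.

θ̂_MAP = 0.200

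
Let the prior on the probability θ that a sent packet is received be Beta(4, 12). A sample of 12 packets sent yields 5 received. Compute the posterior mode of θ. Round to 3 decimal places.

θ̂_MAP = 0.308

Prior: Beta(4, 12).
Data: 5 successes in 12 trials. The binomial likelihood contributes θ^5(1−θ)^7, so the posterior is Beta(4+5, 12+7) = Beta(9, 19).
For Beta(a, b) with a, b > 1 the mode is (a−1)/(a+b−2) = 8/26 ≈ 0.308.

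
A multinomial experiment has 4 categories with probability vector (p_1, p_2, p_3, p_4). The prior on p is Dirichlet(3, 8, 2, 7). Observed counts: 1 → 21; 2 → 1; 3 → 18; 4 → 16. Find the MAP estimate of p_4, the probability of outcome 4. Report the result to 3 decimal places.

The posterior is Dirichlet(αᵢ + nᵢ) = Dirichlet(24, 9, 20, 23).
For a Dirichlet(a₁,…,a_K) with all aᵢ > 1, the mode has j-th component (aⱼ − 1)/(Σaᵢ − K).
Here Σaᵢ = 76 and K = 4, so p_4 = (23 − 1)/(76 − 4) = 22/72 ≈ 0.306.

MAP estimate: 0.306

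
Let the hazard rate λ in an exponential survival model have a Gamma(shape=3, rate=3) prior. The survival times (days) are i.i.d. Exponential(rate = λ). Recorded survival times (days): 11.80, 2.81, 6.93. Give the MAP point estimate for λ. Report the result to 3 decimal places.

The Exponential(rate=λ) likelihood is ∝ λ^n e^(−λΣtᵢ). Here n = 3 and Σtᵢ = 11.80 + 2.81 + 6.93 = 21.54.
Posterior ∝ λ^2e^(−3λ) · λ^3e^(−21.54λ) = λ^5e^(−24.54λ), i.e. Gamma(6, 24.54).
Mode = (a−1)/b = 5/24.54 ≈ 0.204.

λ̂_MAP = 0.204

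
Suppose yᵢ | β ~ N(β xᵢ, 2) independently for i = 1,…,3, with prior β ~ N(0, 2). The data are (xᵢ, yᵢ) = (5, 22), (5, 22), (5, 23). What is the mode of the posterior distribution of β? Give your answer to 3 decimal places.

log p(β | y) = −Σ(yᵢ − βxᵢ)²/(2·2) − β²/(2·2) + const.
Setting the derivative to zero: Σxᵢ(yᵢ − βxᵢ)/2 − β/2 = 0, so β = Σxᵢyᵢ / (Σxᵢ² + σ²/τ²).
Σxᵢyᵢ = 5·22 + 5·22 + 5·23 = 335; Σxᵢ² = 75; σ²/τ² = 1.
β̂_MAP = 335 / (75 + 1) = 335/76 ≈ 4.408.

β̂_MAP = 4.408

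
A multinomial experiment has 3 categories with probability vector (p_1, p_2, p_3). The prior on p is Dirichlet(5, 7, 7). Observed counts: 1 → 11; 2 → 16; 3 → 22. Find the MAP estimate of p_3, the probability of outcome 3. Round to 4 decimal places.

The posterior is Dirichlet(αᵢ + nᵢ) = Dirichlet(16, 23, 29).
For a Dirichlet(a₁,…,a_K) with all aᵢ > 1, the mode has j-th component (aⱼ − 1)/(Σaᵢ − K).
Here Σaᵢ = 68 and K = 3, so p_3 = (29 − 1)/(68 − 3) = 28/65 ≈ 0.4308.

MAP estimate: 0.4308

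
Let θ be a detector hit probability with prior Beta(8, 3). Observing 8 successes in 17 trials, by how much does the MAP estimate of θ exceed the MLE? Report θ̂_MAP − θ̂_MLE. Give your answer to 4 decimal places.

MAP − MLE = 0.1063

Posterior is Beta(16, 12); MAP = (16−1)/(28−2) = 15/26 ≈ 0.57692.
MLE ignores the prior: θ̂_MLE = k/n = 8/17 ≈ 0.47059.
Difference = 15/26 − 8/17 = 47/442 ≈ 0.1063.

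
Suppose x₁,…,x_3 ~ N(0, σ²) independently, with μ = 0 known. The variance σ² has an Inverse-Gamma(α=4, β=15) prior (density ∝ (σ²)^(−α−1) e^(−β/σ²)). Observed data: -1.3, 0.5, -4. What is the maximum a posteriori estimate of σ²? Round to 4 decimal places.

σ̂²_MAP = 3.6877

Sum of squared deviations about the known mean: SS = (-1.3−0)² + (0.5−0)² + (-4−0)² = 17.94.
The Normal likelihood contributes (σ²)^(−n/2) exp(−SS/(2σ²)), so the posterior is Inverse-Gamma(α + n/2, β + SS/2) = Inverse-Gamma(5.5, 23.97).
The mode of Inverse-Gamma(a, b) is b/(a+1) = 23.97/6.5 ≈ 3.6877.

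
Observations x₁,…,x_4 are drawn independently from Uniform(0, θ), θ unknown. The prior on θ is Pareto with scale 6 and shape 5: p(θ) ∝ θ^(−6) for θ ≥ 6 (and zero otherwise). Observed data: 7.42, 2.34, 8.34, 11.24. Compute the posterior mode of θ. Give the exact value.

The Uniform(0, θ) likelihood is θ^(−n) for θ ≥ max(xᵢ), zero otherwise. Here max(xᵢ) = 11.24.
Posterior ∝ θ^(−6) · θ^(−4) = θ^(−10) on θ ≥ max(6, 11.24) = 11.24.
This density is strictly decreasing in θ, so the posterior mode lies at the lower boundary of the support.

θ̂_MAP = 11.24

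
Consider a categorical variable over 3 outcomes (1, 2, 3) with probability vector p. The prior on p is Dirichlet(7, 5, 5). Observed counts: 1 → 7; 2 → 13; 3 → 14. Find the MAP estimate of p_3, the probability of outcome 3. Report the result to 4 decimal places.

The posterior is Dirichlet(αᵢ + nᵢ) = Dirichlet(14, 18, 19).
For a Dirichlet(a₁,…,a_K) with all aᵢ > 1, the mode has j-th component (aⱼ − 1)/(Σaᵢ − K).
Here Σaᵢ = 51 and K = 3, so p_3 = (19 − 1)/(51 − 3) = 18/48 ≈ 0.3750.

MAP estimate: 0.3750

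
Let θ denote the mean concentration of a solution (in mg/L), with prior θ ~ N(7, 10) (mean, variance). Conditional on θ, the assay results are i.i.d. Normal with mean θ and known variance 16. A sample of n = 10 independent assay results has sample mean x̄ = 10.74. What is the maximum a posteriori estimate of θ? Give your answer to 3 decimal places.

θ̂_MAP = 10.224

n = 10, x̄ = 10.74.
For a Normal prior and Normal likelihood with known variance, the posterior is Normal; its mode equals its mean, the precision-weighted average.
Prior precision 1/σ₀² = 1/10 = 0.1; data precision n/σ² = 10/16 = 0.625.
θ̂ = (0.1·7 + 0.625·10.74) / (0.1 + 0.625) = 7.4125/0.725 = 593/58 ≈ 10.224.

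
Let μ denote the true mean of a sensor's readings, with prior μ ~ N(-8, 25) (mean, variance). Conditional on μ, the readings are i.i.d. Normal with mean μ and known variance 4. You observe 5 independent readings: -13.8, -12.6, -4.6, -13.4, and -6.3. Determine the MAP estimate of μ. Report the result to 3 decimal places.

μ̂_MAP = -10.074

n = 5; x̄ = ((-13.8) + (-12.6) + (-4.6) + (-13.4) + (-6.3))/5 = -50.7/5 = -10.14.
For a Normal prior and Normal likelihood with known variance, the posterior is Normal; its mode equals its mean, the precision-weighted average.
Prior precision 1/σ₀² = 1/25 = 0.04; data precision n/σ² = 5/4 = 1.25.
μ̂ = (0.04·(-8) + 1.25·(-10.14)) / (0.04 + 1.25) = (-12.995)/1.29 = -2599/258 ≈ -10.074.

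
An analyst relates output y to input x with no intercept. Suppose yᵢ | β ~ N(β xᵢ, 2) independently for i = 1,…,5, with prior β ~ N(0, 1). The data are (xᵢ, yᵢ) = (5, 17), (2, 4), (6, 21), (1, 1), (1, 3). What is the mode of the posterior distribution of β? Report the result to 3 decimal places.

log p(β | y) = −Σ(yᵢ − βxᵢ)²/(2·2) − β²/(2·1) + const.
Setting the derivative to zero: Σxᵢ(yᵢ − βxᵢ)/2 − β/1 = 0, so β = Σxᵢyᵢ / (Σxᵢ² + σ²/τ²).
Σxᵢyᵢ = 5·17 + 2·4 + 6·21 + 1·1 + 1·3 = 223; Σxᵢ² = 67; σ²/τ² = 2.
β̂_MAP = 223 / (67 + 2) = 223/69 ≈ 3.232.

β̂_MAP = 3.232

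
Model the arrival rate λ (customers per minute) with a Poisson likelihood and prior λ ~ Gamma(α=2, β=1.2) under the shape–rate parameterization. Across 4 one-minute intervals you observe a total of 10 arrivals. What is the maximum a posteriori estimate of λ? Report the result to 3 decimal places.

Σxᵢ = 10, n = 4.
Posterior ∝ λe^(−1.2λ) · λ^10e^(−4λ) = λ^11e^(−5.2λ), i.e. Gamma(shape=12, rate=5.2).
The mode of a Gamma(a, b) with a ≥ 1 (shape–rate) is (a−1)/b = 11/5.2 ≈ 2.115.

λ̂_MAP = 2.115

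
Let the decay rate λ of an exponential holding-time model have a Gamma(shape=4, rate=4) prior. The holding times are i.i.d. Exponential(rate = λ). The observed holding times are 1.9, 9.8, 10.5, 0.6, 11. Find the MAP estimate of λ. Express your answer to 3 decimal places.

λ̂_MAP = 0.212

The Exponential(rate=λ) likelihood is ∝ λ^n e^(−λΣtᵢ). Here n = 5 and Σtᵢ = 1.9 + 9.8 + 10.5 + 0.6 + 11 = 33.8.
Posterior ∝ λ^3e^(−4λ) · λ^5e^(−33.8λ) = λ^8e^(−37.8λ), i.e. Gamma(9, 37.8).
Mode = (a−1)/b = 8/37.8 ≈ 0.212.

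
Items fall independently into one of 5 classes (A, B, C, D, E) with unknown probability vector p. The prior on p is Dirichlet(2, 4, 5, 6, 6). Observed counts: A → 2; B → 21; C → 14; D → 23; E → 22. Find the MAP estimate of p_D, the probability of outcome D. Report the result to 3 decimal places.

MAP estimate of p_D = 0.280

The posterior is Dirichlet(αᵢ + nᵢ) = Dirichlet(4, 25, 19, 29, 28).
For a Dirichlet(a₁,…,a_K) with all aᵢ > 1, the mode has j-th component (aⱼ − 1)/(Σaᵢ − K).
Here Σaᵢ = 105 and K = 5, so p_D = (29 − 1)/(105 − 5) = 28/100 ≈ 0.280.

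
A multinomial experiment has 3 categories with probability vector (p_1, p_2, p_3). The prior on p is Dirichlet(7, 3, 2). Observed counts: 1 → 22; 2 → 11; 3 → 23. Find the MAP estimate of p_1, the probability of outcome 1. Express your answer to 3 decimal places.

MAP estimate: 0.431

The posterior is Dirichlet(αᵢ + nᵢ) = Dirichlet(29, 14, 25).
For a Dirichlet(a₁,…,a_K) with all aᵢ > 1, the mode has j-th component (aⱼ − 1)/(Σaᵢ − K).
Here Σaᵢ = 68 and K = 3, so p_1 = (29 − 1)/(68 − 3) = 28/65 ≈ 0.431.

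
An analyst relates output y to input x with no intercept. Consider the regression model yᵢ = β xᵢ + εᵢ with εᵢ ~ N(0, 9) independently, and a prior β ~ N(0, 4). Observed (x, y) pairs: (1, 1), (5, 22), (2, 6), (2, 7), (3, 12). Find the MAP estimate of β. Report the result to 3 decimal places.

log p(β | y) = −Σ(yᵢ − βxᵢ)²/(2·9) − β²/(2·4) + const.
Setting the derivative to zero: Σxᵢ(yᵢ − βxᵢ)/9 − β/4 = 0, so β = Σxᵢyᵢ / (Σxᵢ² + σ²/τ²).
Σxᵢyᵢ = 1·1 + 5·22 + 2·6 + 2·7 + 3·12 = 173; Σxᵢ² = 43; σ²/τ² = 2.25.
β̂_MAP = 173 / (43 + 2.25) = 173/45.25 ≈ 3.823.

β̂_MAP = 3.823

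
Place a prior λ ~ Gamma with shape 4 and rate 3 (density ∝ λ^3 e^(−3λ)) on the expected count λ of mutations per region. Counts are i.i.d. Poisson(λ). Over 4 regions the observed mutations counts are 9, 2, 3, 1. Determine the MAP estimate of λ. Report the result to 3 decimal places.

λ̂_MAP = 2.571

Σxᵢ = 9+2+3+1 = 15, with n = 4.
Posterior ∝ λ^3e^(−3λ) · λ^15e^(−4λ) = λ^18e^(−7λ), i.e. Gamma(shape=19, rate=7).
The mode of a Gamma(a, b) with a ≥ 1 (shape–rate) is (a−1)/b = 18/7 ≈ 2.571.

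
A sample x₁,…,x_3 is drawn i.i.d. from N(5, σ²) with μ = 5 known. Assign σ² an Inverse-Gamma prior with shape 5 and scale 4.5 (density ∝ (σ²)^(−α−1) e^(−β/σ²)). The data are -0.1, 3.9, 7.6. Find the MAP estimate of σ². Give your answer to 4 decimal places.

Sum of squared deviations about the known mean: SS = (-0.1−5)² + (3.9−5)² + (7.6−5)² = 33.98.
The Normal likelihood contributes (σ²)^(−n/2) exp(−SS/(2σ²)), so the posterior is Inverse-Gamma(α + n/2, β + SS/2) = Inverse-Gamma(6.5, 21.49).
The mode of Inverse-Gamma(a, b) is b/(a+1) = 21.49/7.5 ≈ 2.8653.

σ̂²_MAP = 2.8653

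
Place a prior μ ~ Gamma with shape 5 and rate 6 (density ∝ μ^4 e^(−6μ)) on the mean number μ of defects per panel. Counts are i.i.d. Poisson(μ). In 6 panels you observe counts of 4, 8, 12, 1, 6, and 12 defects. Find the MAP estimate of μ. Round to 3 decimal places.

μ̂_MAP = 3.917

Σxᵢ = 4+8+12+1+6+12 = 43, with n = 6.
Posterior ∝ μ^4e^(−6μ) · μ^43e^(−6μ) = μ^47e^(−12μ), i.e. Gamma(shape=48, rate=12).
The mode of a Gamma(a, b) with a ≥ 1 (shape–rate) is (a−1)/b = 47/12 ≈ 3.917.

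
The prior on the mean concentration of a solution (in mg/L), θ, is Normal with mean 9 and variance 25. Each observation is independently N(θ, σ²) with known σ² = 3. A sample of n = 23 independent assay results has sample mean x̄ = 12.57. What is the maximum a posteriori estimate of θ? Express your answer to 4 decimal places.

n = 23, x̄ = 12.57.
For a Normal prior and Normal likelihood with known variance, the posterior is Normal; its mode equals its mean, the precision-weighted average.
Prior precision 1/σ₀² = 1/25 = 0.04; data precision n/σ² = 23/3.
θ̂ = (0.04·9 + (23/3)·12.57) / (0.04 + 23/3) = 96.73/(578/75) = 1707/136 ≈ 12.5515.

θ̂_MAP = 12.5515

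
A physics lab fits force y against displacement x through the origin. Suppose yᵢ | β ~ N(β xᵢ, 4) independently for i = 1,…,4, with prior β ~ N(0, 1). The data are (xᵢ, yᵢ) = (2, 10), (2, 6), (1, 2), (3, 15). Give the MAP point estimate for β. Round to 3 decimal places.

β̂_MAP = 3.591

log p(β | y) = −Σ(yᵢ − βxᵢ)²/(2·4) − β²/(2·1) + const.
Setting the derivative to zero: Σxᵢ(yᵢ − βxᵢ)/4 − β/1 = 0, so β = Σxᵢyᵢ / (Σxᵢ² + σ²/τ²).
Σxᵢyᵢ = 2·10 + 2·6 + 1·2 + 3·15 = 79; Σxᵢ² = 18; σ²/τ² = 4.
β̂_MAP = 79 / (18 + 4) = 79/22 ≈ 3.591.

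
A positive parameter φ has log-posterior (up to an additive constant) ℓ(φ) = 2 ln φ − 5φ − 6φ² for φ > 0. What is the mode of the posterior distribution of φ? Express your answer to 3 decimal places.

ℓ'(φ) = 2/φ − 5 − 12φ. Setting this to zero and multiplying by φ: 12φ² + 5φ − 2 = 0.
φ = (−5 + √(5² + 4·12·2)) / (2·12) = (−5 + √121) / 24 = (−5 + 11)/24 = 1/4.
ℓ''(φ) = −2/φ² − 12 < 0, confirming a maximum.

φ̂_MAP = 0.250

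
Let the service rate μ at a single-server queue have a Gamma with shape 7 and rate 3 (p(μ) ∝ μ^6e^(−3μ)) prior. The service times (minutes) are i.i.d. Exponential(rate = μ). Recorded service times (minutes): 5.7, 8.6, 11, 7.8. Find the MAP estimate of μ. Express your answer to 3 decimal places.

The Exponential(rate=μ) likelihood is ∝ μ^n e^(−μΣtᵢ). Here n = 4 and Σtᵢ = 5.7 + 8.6 + 11 + 7.8 = 33.1.
Posterior ∝ μ^6e^(−3μ) · μ^4e^(−33.1μ) = μ^10e^(−36.1μ), i.e. Gamma(11, 36.1).
Mode = (a−1)/b = 10/36.1 ≈ 0.277.

μ̂_MAP = 0.277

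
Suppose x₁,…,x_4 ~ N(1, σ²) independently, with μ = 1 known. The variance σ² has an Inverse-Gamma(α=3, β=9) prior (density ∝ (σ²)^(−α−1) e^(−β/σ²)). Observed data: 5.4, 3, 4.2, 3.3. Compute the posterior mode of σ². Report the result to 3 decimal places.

σ̂²_MAP = 4.741

Sum of squared deviations about the known mean: SS = (5.4−1)² + (3−1)² + (4.2−1)² + (3.3−1)² = 38.89.
The Normal likelihood contributes (σ²)^(−n/2) exp(−SS/(2σ²)), so the posterior is Inverse-Gamma(α + n/2, β + SS/2) = Inverse-Gamma(5, 28.445).
The mode of Inverse-Gamma(a, b) is b/(a+1) = 28.445/6 ≈ 4.741.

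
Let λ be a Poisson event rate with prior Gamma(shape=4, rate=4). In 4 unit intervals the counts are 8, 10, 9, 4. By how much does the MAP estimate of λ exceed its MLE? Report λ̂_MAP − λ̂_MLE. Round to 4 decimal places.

Σxᵢ = 31. Posterior is Gamma(35, 8); MAP = (35−1)/8 = 34/8 ≈ 4.25000.
MLE = x̄ = 31/4 ≈ 7.75000.
Difference = 34/8 − 31/4 = -7/2 ≈ -3.5000.

MAP − MLE = -3.5000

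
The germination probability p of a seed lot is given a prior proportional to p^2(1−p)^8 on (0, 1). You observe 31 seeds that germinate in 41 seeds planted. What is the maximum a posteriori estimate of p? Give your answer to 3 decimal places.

The prior density ∝ p^2(1−p)^8 is the kernel of Beta(3, 9).
Data: 31 successes in 41 trials. The binomial likelihood contributes p^31(1−p)^10, so the posterior is Beta(3+31, 9+10) = Beta(34, 19).
For Beta(a, b) with a, b > 1 the mode is (a−1)/(a+b−2) = 33/51 ≈ 0.647.

p̂_MAP = 0.647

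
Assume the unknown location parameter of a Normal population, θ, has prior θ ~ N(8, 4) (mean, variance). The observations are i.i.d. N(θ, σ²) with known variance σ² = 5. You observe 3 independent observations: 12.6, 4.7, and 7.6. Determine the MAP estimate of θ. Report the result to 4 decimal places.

n = 3; x̄ = (12.6 + 4.7 + 7.6)/3 = 24.9/3 = 8.3.
For a Normal prior and Normal likelihood with known variance, the posterior is Normal; its mode equals its mean, the precision-weighted average.
Prior precision 1/σ₀² = 1/4 = 0.25; data precision n/σ² = 3/5 = 0.6.
θ̂ = (0.25·8 + 0.6·8.3) / (0.25 + 0.6) = 6.98/0.85 = 698/85 ≈ 8.2118.

θ̂_MAP = 8.2118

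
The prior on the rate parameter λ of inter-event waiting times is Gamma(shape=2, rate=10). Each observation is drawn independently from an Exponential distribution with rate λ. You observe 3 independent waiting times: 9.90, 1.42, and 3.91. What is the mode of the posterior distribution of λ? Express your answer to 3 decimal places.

λ̂_MAP = 0.159

The Exponential(rate=λ) likelihood is ∝ λ^n e^(−λΣtᵢ). Here n = 3 and Σtᵢ = 9.90 + 1.42 + 3.91 = 15.23.
Posterior ∝ λe^(−10λ) · λ^3e^(−15.23λ) = λ^4e^(−25.23λ), i.e. Gamma(5, 25.23).
Mode = (a−1)/b = 4/25.23 ≈ 0.159.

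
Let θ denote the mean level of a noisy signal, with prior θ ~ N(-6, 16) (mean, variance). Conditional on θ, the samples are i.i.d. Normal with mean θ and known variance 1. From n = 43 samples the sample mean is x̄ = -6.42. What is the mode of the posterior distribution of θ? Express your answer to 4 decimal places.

θ̂_MAP = -6.4194

n = 43, x̄ = -6.42.
For a Normal prior and Normal likelihood with known variance, the posterior is Normal; its mode equals its mean, the precision-weighted average.
Prior precision 1/σ₀² = 1/16 = 0.0625; data precision n/σ² = 43/1 = 43.
θ̂ = (0.0625·(-6) + 43·(-6.42)) / (0.0625 + 43) = (-276.435)/43.0625 = -110574/17225 ≈ -6.4194.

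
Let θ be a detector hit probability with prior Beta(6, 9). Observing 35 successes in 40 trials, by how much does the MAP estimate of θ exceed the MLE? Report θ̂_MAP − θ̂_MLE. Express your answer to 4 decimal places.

MAP − MLE = -0.1203

Posterior is Beta(41, 14); MAP = (41−1)/(55−2) = 40/53 ≈ 0.75472.
MLE ignores the prior: θ̂_MLE = k/n = 35/40 ≈ 0.87500.
Difference = 40/53 − 35/40 = -51/424 ≈ -0.1203.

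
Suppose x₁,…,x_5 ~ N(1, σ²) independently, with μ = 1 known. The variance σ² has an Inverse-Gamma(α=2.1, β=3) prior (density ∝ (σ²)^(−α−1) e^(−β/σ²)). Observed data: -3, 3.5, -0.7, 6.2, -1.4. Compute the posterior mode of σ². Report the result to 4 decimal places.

σ̂²_MAP = 5.7089

Sum of squared deviations about the known mean: SS = (-3−1)² + (3.5−1)² + (-0.7−1)² + (6.2−1)² + (-1.4−1)² = 57.94.
The Normal likelihood contributes (σ²)^(−n/2) exp(−SS/(2σ²)), so the posterior is Inverse-Gamma(α + n/2, β + SS/2) = Inverse-Gamma(4.6, 31.97).
The mode of Inverse-Gamma(a, b) is b/(a+1) = 31.97/5.6 ≈ 5.7089.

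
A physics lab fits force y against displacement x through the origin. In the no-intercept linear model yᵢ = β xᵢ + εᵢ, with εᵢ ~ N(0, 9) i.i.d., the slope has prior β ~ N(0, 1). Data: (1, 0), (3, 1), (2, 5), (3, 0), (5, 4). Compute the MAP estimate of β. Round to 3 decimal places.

log p(β | y) = −Σ(yᵢ − βxᵢ)²/(2·9) − β²/(2·1) + const.
Setting the derivative to zero: Σxᵢ(yᵢ − βxᵢ)/9 − β/1 = 0, so β = Σxᵢyᵢ / (Σxᵢ² + σ²/τ²).
Σxᵢyᵢ = 1·0 + 3·1 + 2·5 + 3·0 + 5·4 = 33; Σxᵢ² = 48; σ²/τ² = 9.
β̂_MAP = 33 / (48 + 9) = 33/57 ≈ 0.579.

β̂_MAP = 0.579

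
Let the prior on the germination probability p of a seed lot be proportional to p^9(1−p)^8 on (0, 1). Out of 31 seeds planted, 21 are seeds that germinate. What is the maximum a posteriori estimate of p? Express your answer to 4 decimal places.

p̂_MAP = 0.6250

The prior density ∝ p^9(1−p)^8 is the kernel of Beta(10, 9).
Data: 21 successes in 31 trials. The binomial likelihood contributes p^21(1−p)^10, so the posterior is Beta(10+21, 9+10) = Beta(31, 19).
For Beta(a, b) with a, b > 1 the mode is (a−1)/(a+b−2) = 30/48 ≈ 0.6250.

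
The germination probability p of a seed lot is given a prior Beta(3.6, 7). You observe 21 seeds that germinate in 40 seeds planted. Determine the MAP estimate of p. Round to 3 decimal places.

p̂_MAP = 0.486

Prior: Beta(3.6, 7).
Data: 21 successes in 40 trials. The binomial likelihood contributes p^21(1−p)^19, so the posterior is Beta(3.6+21, 7+19) = Beta(24.6, 26).
For Beta(a, b) with a, b > 1 the mode is (a−1)/(a+b−2) = 23.6/48.6 ≈ 0.486.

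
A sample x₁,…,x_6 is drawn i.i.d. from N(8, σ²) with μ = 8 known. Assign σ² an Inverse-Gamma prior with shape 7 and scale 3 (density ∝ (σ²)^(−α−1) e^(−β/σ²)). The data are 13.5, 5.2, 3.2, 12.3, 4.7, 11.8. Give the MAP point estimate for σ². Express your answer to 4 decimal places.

Sum of squared deviations about the known mean: SS = (13.5−8)² + (5.2−8)² + (3.2−8)² + (12.3−8)² + (4.7−8)² + (11.8−8)² = 104.95.
The Normal likelihood contributes (σ²)^(−n/2) exp(−SS/(2σ²)), so the posterior is Inverse-Gamma(α + n/2, β + SS/2) = Inverse-Gamma(10, 55.475).
The mode of Inverse-Gamma(a, b) is b/(a+1) = 55.475/11 ≈ 5.0432.

σ̂²_MAP = 5.0432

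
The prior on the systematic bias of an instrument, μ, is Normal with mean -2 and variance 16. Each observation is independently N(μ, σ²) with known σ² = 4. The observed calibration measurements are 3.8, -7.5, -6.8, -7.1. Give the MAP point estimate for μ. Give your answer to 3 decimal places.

μ̂_MAP = -4.259

n = 4; x̄ = (3.8 + (-7.5) + (-6.8) + (-7.1))/4 = -17.6/4 = -4.4.
For a Normal prior and Normal likelihood with known variance, the posterior is Normal; its mode equals its mean, the precision-weighted average.
Prior precision 1/σ₀² = 1/16 = 0.0625; data precision n/σ² = 4/4 = 1.
μ̂ = (0.0625·(-2) + 1·(-4.4)) / (0.0625 + 1) = (-4.525)/1.0625 = -362/85 ≈ -4.259.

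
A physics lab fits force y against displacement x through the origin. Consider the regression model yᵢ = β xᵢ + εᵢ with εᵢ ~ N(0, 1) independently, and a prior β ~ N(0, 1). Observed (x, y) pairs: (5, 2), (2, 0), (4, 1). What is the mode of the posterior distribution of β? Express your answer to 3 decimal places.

β̂_MAP = 0.304

log p(β | y) = −Σ(yᵢ − βxᵢ)²/(2·1) − β²/(2·1) + const.
Setting the derivative to zero: Σxᵢ(yᵢ − βxᵢ)/1 − β/1 = 0, so β = Σxᵢyᵢ / (Σxᵢ² + σ²/τ²).
Σxᵢyᵢ = 5·2 + 2·0 + 4·1 = 14; Σxᵢ² = 45; σ²/τ² = 1.
β̂_MAP = 14 / (45 + 1) = 14/46 ≈ 0.304.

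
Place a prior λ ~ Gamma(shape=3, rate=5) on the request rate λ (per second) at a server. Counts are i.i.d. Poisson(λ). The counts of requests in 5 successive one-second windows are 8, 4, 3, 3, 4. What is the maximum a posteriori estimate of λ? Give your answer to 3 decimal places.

λ̂_MAP = 2.400

Σxᵢ = 8+4+3+3+4 = 22, with n = 5.
Posterior ∝ λ^2e^(−5λ) · λ^22e^(−5λ) = λ^24e^(−10λ), i.e. Gamma(shape=25, rate=10).
The mode of a Gamma(a, b) with a ≥ 1 (shape–rate) is (a−1)/b = 24/10 ≈ 2.400.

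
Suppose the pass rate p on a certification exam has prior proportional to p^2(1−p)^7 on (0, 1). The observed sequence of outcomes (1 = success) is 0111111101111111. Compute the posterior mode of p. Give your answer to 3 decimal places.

p̂_MAP = 0.640

The prior density ∝ p^2(1−p)^7 is the kernel of Beta(3, 8).
Data: 14 successes in 16 trials (from the sequence). The binomial likelihood contributes p^14(1−p)^2, so the posterior is Beta(3+14, 8+2) = Beta(17, 10).
For Beta(a, b) with a, b > 1 the mode is (a−1)/(a+b−2) = 16/25 ≈ 0.640.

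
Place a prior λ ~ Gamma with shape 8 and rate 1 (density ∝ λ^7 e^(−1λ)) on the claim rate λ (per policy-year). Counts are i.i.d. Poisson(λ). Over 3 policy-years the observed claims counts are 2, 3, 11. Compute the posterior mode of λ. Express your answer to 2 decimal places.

Σxᵢ = 2+3+11 = 16, with n = 3.
Posterior ∝ λ^7e^(−1λ) · λ^16e^(−3λ) = λ^23e^(−4λ), i.e. Gamma(shape=24, rate=4).
The mode of a Gamma(a, b) with a ≥ 1 (shape–rate) is (a−1)/b = 23/4 ≈ 5.75.

λ̂_MAP = 5.75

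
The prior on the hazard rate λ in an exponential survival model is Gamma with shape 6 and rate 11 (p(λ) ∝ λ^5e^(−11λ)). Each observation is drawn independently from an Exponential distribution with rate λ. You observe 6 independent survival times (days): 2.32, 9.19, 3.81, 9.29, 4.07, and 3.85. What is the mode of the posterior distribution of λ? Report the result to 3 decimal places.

λ̂_MAP = 0.253

The Exponential(rate=λ) likelihood is ∝ λ^n e^(−λΣtᵢ). Here n = 6 and Σtᵢ = 2.32 + 9.19 + 3.81 + 9.29 + 4.07 + 3.85 = 32.53.
Posterior ∝ λ^5e^(−11λ) · λ^6e^(−32.53λ) = λ^11e^(−43.53λ), i.e. Gamma(12, 43.53).
Mode = (a−1)/b = 11/43.53 ≈ 0.253.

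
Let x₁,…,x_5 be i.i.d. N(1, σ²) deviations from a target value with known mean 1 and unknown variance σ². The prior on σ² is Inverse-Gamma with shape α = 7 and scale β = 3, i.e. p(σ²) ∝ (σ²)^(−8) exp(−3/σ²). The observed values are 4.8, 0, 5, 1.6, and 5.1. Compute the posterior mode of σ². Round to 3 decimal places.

σ̂²_MAP = 2.600

Sum of squared deviations about the known mean: SS = (4.8−1)² + (0−1)² + (5−1)² + (1.6−1)² + (5.1−1)² = 48.61.
The Normal likelihood contributes (σ²)^(−n/2) exp(−SS/(2σ²)), so the posterior is Inverse-Gamma(α + n/2, β + SS/2) = Inverse-Gamma(9.5, 27.305).
The mode of Inverse-Gamma(a, b) is b/(a+1) = 27.305/10.5 ≈ 2.600.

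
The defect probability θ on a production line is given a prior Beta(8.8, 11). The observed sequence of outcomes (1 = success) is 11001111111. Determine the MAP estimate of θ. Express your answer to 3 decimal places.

Prior: Beta(8.8, 11).
Data: 9 successes in 11 trials (from the sequence). The binomial likelihood contributes θ^9(1−θ)^2, so the posterior is Beta(8.8+9, 11+2) = Beta(17.8, 13).
For Beta(a, b) with a, b > 1 the mode is (a−1)/(a+b−2) = 16.8/28.8 ≈ 0.583.

θ̂_MAP = 0.583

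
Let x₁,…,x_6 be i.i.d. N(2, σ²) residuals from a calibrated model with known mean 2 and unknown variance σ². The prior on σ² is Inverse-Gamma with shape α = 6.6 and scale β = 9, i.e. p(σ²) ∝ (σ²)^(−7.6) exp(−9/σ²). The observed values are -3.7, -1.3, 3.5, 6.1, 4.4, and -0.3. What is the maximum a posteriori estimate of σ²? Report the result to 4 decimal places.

Sum of squared deviations about the known mean: SS = (-3.7−2)² + (-1.3−2)² + (3.5−2)² + (6.1−2)² + (4.4−2)² + (-0.3−2)² = 73.49.
The Normal likelihood contributes (σ²)^(−n/2) exp(−SS/(2σ²)), so the posterior is Inverse-Gamma(α + n/2, β + SS/2) = Inverse-Gamma(9.6, 45.745).
The mode of Inverse-Gamma(a, b) is b/(a+1) = 45.745/10.6 ≈ 4.3156.

σ̂²_MAP = 4.3156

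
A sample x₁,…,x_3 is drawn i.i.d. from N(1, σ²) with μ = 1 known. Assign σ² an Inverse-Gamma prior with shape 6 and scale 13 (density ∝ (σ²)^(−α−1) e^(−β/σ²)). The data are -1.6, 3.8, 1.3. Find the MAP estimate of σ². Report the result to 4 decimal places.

Sum of squared deviations about the known mean: SS = (-1.6−1)² + (3.8−1)² + (1.3−1)² = 14.69.
The Normal likelihood contributes (σ²)^(−n/2) exp(−SS/(2σ²)), so the posterior is Inverse-Gamma(α + n/2, β + SS/2) = Inverse-Gamma(7.5, 20.345).
The mode of Inverse-Gamma(a, b) is b/(a+1) = 20.345/8.5 ≈ 2.3935.

σ̂²_MAP = 2.3935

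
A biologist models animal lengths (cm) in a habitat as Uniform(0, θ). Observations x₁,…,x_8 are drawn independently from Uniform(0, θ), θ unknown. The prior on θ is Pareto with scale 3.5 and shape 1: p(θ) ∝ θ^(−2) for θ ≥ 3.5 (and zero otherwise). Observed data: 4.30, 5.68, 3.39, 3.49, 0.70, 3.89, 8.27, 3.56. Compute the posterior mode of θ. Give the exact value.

θ̂_MAP = 8.27

The Uniform(0, θ) likelihood is θ^(−n) for θ ≥ max(xᵢ), zero otherwise. Here max(xᵢ) = 8.27.
Posterior ∝ θ^(−2) · θ^(−8) = θ^(−10) on θ ≥ max(3.5, 8.27) = 8.27.
This density is strictly decreasing in θ, so the posterior mode lies at the lower boundary of the support.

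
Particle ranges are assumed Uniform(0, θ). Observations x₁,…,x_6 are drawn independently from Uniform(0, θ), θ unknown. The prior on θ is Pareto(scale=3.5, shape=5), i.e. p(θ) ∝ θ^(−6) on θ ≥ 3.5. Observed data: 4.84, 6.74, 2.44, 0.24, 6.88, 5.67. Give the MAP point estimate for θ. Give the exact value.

θ̂_MAP = 6.88

The Uniform(0, θ) likelihood is θ^(−n) for θ ≥ max(xᵢ), zero otherwise. Here max(xᵢ) = 6.88.
Posterior ∝ θ^(−6) · θ^(−6) = θ^(−12) on θ ≥ max(3.5, 6.88) = 6.88.
This density is strictly decreasing in θ, so the posterior mode lies at the lower boundary of the support.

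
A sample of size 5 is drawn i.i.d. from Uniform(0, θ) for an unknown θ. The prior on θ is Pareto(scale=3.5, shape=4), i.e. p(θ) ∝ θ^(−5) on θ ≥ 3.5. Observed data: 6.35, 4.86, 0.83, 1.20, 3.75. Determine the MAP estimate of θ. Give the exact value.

θ̂_MAP = 6.35

The Uniform(0, θ) likelihood is θ^(−n) for θ ≥ max(xᵢ), zero otherwise. Here max(xᵢ) = 6.35.
Posterior ∝ θ^(−5) · θ^(−5) = θ^(−10) on θ ≥ max(3.5, 6.35) = 6.35.
This density is strictly decreasing in θ, so the posterior mode lies at the lower boundary of the support.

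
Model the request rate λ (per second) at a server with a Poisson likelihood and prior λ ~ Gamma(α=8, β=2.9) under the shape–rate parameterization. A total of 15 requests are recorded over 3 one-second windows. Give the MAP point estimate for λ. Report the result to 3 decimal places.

Σxᵢ = 15, n = 3.
Posterior ∝ λ^7e^(−2.9λ) · λ^15e^(−3λ) = λ^22e^(−5.9λ), i.e. Gamma(shape=23, rate=5.9).
The mode of a Gamma(a, b) with a ≥ 1 (shape–rate) is (a−1)/b = 22/5.9 ≈ 3.729.

λ̂_MAP = 3.729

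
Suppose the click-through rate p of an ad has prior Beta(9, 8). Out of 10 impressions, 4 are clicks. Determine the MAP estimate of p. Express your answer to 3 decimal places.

p̂_MAP = 0.480

Prior: Beta(9, 8).
Data: 4 successes in 10 trials. The binomial likelihood contributes p^4(1−p)^6, so the posterior is Beta(9+4, 8+6) = Beta(13, 14).
For Beta(a, b) with a, b > 1 the mode is (a−1)/(a+b−2) = 12/25 ≈ 0.480.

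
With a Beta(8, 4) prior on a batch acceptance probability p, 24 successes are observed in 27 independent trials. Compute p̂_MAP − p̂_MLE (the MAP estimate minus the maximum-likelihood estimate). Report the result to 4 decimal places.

MAP − MLE = -0.0511

Posterior is Beta(32, 7); MAP = (32−1)/(39−2) = 31/37 ≈ 0.83784.
MLE ignores the prior: p̂_MLE = k/n = 24/27 ≈ 0.88889.
Difference = 31/37 − 24/27 = -17/333 ≈ -0.0511.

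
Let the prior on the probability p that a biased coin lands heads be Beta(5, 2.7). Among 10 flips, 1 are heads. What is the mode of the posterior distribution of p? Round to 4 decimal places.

p̂_MAP = 0.3185

Prior: Beta(5, 2.7).
Data: 1 success in 10 trials. The binomial likelihood contributes p(1−p)^9, so the posterior is Beta(5+1, 2.7+9) = Beta(6, 11.7).
For Beta(a, b) with a, b > 1 the mode is (a−1)/(a+b−2) = 5/15.7 ≈ 0.3185.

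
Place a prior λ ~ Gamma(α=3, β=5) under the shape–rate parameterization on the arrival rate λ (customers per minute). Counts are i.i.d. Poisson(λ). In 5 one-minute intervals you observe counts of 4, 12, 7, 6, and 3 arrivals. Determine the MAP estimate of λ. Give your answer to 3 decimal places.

Σxᵢ = 4+12+7+6+3 = 32, with n = 5.
Posterior ∝ λ^2e^(−5λ) · λ^32e^(−5λ) = λ^34e^(−10λ), i.e. Gamma(shape=35, rate=10).
The mode of a Gamma(a, b) with a ≥ 1 (shape–rate) is (a−1)/b = 34/10 ≈ 3.400.

λ̂_MAP = 3.400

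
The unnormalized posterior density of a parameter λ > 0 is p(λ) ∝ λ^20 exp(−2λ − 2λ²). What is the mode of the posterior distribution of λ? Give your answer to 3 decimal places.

λ̂_MAP = 2.000

ℓ'(λ) = 20/λ − 2 − 4λ. Setting this to zero and multiplying by λ: 4λ² + 2λ − 20 = 0.
λ = (−2 + √(2² + 4·4·20)) / (2·4) = (−2 + √324) / 8 = (−2 + 18)/8 = 2.
ℓ''(λ) = −20/λ² − 4 < 0, confirming a maximum.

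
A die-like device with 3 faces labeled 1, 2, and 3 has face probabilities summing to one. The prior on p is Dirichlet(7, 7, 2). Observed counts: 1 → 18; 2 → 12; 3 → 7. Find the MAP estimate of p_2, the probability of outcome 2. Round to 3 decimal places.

The posterior is Dirichlet(αᵢ + nᵢ) = Dirichlet(25, 19, 9).
For a Dirichlet(a₁,…,a_K) with all aᵢ > 1, the mode has j-th component (aⱼ − 1)/(Σaᵢ − K).
Here Σaᵢ = 53 and K = 3, so p_2 = (19 − 1)/(53 − 3) = 18/50 ≈ 0.360.

MAP estimate: 0.360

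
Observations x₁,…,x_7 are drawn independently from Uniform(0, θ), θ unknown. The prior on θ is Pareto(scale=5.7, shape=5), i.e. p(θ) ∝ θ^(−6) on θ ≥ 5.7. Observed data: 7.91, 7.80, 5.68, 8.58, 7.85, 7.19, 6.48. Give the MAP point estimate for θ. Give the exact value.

The Uniform(0, θ) likelihood is θ^(−n) for θ ≥ max(xᵢ), zero otherwise. Here max(xᵢ) = 8.58.
Posterior ∝ θ^(−6) · θ^(−7) = θ^(−13) on θ ≥ max(5.7, 8.58) = 8.58.
This density is strictly decreasing in θ, so the posterior mode lies at the lower boundary of the support.

θ̂_MAP = 8.58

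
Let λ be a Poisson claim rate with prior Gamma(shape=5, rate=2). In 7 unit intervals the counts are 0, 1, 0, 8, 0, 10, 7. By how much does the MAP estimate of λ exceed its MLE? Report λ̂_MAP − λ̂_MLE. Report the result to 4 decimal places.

MAP − MLE = -0.3810

Σxᵢ = 26. Posterior is Gamma(31, 9); MAP = (31−1)/9 = 30/9 ≈ 3.33333.
MLE = x̄ = 26/7 ≈ 3.71429.
Difference = 30/9 − 26/7 = -8/21 ≈ -0.3810.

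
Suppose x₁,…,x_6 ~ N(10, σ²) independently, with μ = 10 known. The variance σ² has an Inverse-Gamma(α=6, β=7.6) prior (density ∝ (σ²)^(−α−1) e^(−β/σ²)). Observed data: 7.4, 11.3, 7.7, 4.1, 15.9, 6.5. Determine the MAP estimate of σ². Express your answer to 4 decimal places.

Sum of squared deviations about the known mean: SS = (7.4−10)² + (11.3−10)² + (7.7−10)² + (4.1−10)² + (15.9−10)² + (6.5−10)² = 95.61.
The Normal likelihood contributes (σ²)^(−n/2) exp(−SS/(2σ²)), so the posterior is Inverse-Gamma(α + n/2, β + SS/2) = Inverse-Gamma(9, 55.405).
The mode of Inverse-Gamma(a, b) is b/(a+1) = 55.405/10 ≈ 5.5405.

σ̂²_MAP = 5.5405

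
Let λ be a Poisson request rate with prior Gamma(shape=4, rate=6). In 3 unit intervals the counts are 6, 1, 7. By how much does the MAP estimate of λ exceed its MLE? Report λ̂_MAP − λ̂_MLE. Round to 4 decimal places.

Σxᵢ = 14. Posterior is Gamma(18, 9); MAP = (18−1)/9 = 17/9 ≈ 1.88889.
MLE = x̄ = 14/3 ≈ 4.66667.
Difference = 17/9 − 14/3 = -25/9 ≈ -2.7778.

MAP − MLE = -2.7778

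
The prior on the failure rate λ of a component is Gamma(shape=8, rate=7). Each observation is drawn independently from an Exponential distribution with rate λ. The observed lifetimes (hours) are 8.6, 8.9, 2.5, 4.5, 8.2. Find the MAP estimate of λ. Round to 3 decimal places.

The Exponential(rate=λ) likelihood is ∝ λ^n e^(−λΣtᵢ). Here n = 5 and Σtᵢ = 8.6 + 8.9 + 2.5 + 4.5 + 8.2 = 32.7.
Posterior ∝ λ^7e^(−7λ) · λ^5e^(−32.7λ) = λ^12e^(−39.7λ), i.e. Gamma(13, 39.7).
Mode = (a−1)/b = 12/39.7 ≈ 0.302.

λ̂_MAP = 0.302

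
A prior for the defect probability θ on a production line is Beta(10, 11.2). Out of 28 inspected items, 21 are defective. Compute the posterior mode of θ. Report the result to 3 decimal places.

θ̂_MAP = 0.636

Prior: Beta(10, 11.2).
Data: 21 successes in 28 trials. The binomial likelihood contributes θ^21(1−θ)^7, so the posterior is Beta(10+21, 11.2+7) = Beta(31, 18.2).
For Beta(a, b) with a, b > 1 the mode is (a−1)/(a+b−2) = 30/47.2 ≈ 0.636.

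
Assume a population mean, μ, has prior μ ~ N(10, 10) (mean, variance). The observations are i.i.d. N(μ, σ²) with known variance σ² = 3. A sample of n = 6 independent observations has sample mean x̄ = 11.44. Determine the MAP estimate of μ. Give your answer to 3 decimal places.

μ̂_MAP = 11.371

n = 6, x̄ = 11.44.
For a Normal prior and Normal likelihood with known variance, the posterior is Normal; its mode equals its mean, the precision-weighted average.
Prior precision 1/σ₀² = 1/10 = 0.1; data precision n/σ² = 6/3 = 2.
μ̂ = (0.1·10 + 2·11.44) / (0.1 + 2) = 23.88/2.1 = 398/35 ≈ 11.371.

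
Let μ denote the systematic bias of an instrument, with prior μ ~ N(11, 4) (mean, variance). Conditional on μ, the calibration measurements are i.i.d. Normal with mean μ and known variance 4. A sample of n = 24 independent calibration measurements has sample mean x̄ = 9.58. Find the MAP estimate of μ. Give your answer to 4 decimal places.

n = 24, x̄ = 9.58.
For a Normal prior and Normal likelihood with known variance, the posterior is Normal; its mode equals its mean, the precision-weighted average.
Prior precision 1/σ₀² = 1/4 = 0.25; data precision n/σ² = 24/4 = 6.
μ̂ = (0.25·11 + 6·9.58) / (0.25 + 6) = 60.23/6.25 = 9.6368.

μ̂_MAP = 9.6368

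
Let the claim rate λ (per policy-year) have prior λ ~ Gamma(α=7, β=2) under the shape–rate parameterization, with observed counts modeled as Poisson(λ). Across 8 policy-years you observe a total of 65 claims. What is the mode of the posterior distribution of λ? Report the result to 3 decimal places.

λ̂_MAP = 7.100

Σxᵢ = 65, n = 8.
Posterior ∝ λ^6e^(−2λ) · λ^65e^(−8λ) = λ^71e^(−10λ), i.e. Gamma(shape=72, rate=10).
The mode of a Gamma(a, b) with a ≥ 1 (shape–rate) is (a−1)/b = 71/10 ≈ 7.100.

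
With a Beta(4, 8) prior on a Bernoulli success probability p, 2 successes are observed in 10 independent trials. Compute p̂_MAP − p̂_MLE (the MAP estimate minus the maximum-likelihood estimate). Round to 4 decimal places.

Posterior is Beta(6, 16); MAP = (6−1)/(22−2) = 5/20 ≈ 0.25000.
MLE ignores the prior: p̂_MLE = k/n = 2/10 ≈ 0.20000.
Difference = 5/20 − 2/10 = 1/20 ≈ 0.0500.

MAP − MLE = 0.0500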